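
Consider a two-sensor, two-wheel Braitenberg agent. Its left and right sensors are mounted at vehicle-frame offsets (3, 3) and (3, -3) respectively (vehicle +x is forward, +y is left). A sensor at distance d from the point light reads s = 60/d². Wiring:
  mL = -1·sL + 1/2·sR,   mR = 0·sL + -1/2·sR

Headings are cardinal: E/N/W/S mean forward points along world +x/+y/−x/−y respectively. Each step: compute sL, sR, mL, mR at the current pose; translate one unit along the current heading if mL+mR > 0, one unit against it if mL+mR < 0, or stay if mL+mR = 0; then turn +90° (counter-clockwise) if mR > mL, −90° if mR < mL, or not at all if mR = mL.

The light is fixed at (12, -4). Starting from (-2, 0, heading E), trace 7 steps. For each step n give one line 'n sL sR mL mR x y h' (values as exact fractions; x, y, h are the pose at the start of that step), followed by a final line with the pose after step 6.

n=0: pose=(-2,0,E); sL=6/17, sR=30/61; mL=-111/1037, mR=-15/61; mL+mR=-6/17 → advance -1; mR−mL=-144/1037 → turn -1·90°
n=1: pose=(-3,0,S); sL=12/29, sR=12/65; mL=-606/1885, mR=-6/65; mL+mR=-12/29 → advance -1; mR−mL=432/1885 → turn +1·90°
n=2: pose=(-3,1,E); sL=15/52, sR=15/37; mL=-165/1924, mR=-15/74; mL+mR=-15/52 → advance -1; mR−mL=-225/1924 → turn -1·90°
n=3: pose=(-4,1,S); sL=60/173, sR=12/73; mL=-3342/12629, mR=-6/73; mL+mR=-60/173 → advance -1; mR−mL=2304/12629 → turn +1·90°
n=4: pose=(-4,2,E); sL=6/25, sR=30/89; mL=-159/2225, mR=-15/89; mL+mR=-6/25 → advance -1; mR−mL=-216/2225 → turn -1·90°
n=5: pose=(-5,2,S); sL=12/41, sR=60/409; mL=-3678/16769, mR=-30/409; mL+mR=-12/41 → advance -1; mR−mL=2448/16769 → turn +1·90°
n=6: pose=(-5,3,E); sL=15/74, sR=15/53; mL=-120/1961, mR=-15/106; mL+mR=-15/74 → advance -1; mR−mL=-315/3922 → turn -1·90°

0 6/17 30/61 -111/1037 -15/61 -2 0 E
1 12/29 12/65 -606/1885 -6/65 -3 0 S
2 15/52 15/37 -165/1924 -15/74 -3 1 E
3 60/173 12/73 -3342/12629 -6/73 -4 1 S
4 6/25 30/89 -159/2225 -15/89 -4 2 E
5 12/41 60/409 -3678/16769 -30/409 -5 2 S
6 15/74 15/53 -120/1961 -15/106 -5 3 E
final -6 3 S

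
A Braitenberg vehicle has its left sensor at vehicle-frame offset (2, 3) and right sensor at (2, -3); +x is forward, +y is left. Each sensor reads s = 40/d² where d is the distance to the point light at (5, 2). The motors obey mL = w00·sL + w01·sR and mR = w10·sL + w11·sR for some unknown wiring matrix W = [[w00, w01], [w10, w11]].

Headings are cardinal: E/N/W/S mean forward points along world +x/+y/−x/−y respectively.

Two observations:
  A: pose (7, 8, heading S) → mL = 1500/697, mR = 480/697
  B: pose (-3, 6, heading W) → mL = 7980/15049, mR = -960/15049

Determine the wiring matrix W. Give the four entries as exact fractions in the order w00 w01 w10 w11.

1 1/2 -1/2 1/2

obs A: pose=(7,8,S) → sL=40/41, sR=40/17, mL=1500/697, mR=480/697
obs B: pose=(-3,6,W) → sL=40/101, sR=40/149, mL=7980/15049, mR=-960/15049
sensor matrix S = [[40/41, 40/17], [40/101, 40/149]]; det S = -7027200/10489153
solve [mL_A; mL_B] = S·[w00; w01] and [mR_A; mR_B] = S·[w10; w11]:
  w00 = 1, w01 = 1/2, w10 = -1/2, w11 = 1/2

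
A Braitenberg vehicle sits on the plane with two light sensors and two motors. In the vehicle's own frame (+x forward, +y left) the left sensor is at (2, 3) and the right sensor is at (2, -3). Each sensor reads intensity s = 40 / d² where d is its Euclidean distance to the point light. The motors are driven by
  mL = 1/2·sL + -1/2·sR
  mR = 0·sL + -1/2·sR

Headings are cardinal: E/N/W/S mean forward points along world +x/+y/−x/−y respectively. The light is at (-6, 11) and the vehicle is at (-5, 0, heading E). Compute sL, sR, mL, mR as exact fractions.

left sensor world pos  = (-3, 3); dL² = 73
right sensor world pos = (-3, -3); dR² = 205
sL = 40/73 = 40/73
sR = 40/205 = 8/41
mL = 1/2·sL + -1/2·sR = 528/2993
mR = 0·sL + -1/2·sR = -4/41

40/73 8/41 528/2993 -4/41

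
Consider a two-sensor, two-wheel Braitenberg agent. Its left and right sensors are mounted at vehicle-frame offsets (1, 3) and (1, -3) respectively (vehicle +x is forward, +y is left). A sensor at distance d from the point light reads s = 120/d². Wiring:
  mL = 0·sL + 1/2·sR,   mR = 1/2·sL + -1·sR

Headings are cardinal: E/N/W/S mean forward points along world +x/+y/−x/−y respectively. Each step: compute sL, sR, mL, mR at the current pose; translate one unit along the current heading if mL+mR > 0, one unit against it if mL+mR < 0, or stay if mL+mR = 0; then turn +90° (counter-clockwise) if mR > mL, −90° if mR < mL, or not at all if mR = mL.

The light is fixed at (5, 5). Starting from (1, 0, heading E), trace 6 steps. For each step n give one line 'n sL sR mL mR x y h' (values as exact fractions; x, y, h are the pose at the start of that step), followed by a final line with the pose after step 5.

0 120/13 120/73 60/73 2820/949 1 0 E
1 30/13 15/2 15/4 -165/26 2 0 N
2 120/13 24/17 12/17 708/221 2 -1 E
3 12/5 60/13 30/13 -222/65 3 -1 N
4 120/17 120/101 60/101 4020/1717 3 -2 E
5 30/13 3 3/2 -24/13 4 -2 N
final 4 -3 E

n=0: pose=(1,0,E); sL=120/13, sR=120/73; mL=60/73, mR=2820/949; mL+mR=3600/949 → advance +1; mR−mL=2040/949 → turn +1·90°
n=1: pose=(2,0,N); sL=30/13, sR=15/2; mL=15/4, mR=-165/26; mL+mR=-135/52 → advance -1; mR−mL=-525/52 → turn -1·90°
n=2: pose=(2,-1,E); sL=120/13, sR=24/17; mL=12/17, mR=708/221; mL+mR=864/221 → advance +1; mR−mL=552/221 → turn +1·90°
n=3: pose=(3,-1,N); sL=12/5, sR=60/13; mL=30/13, mR=-222/65; mL+mR=-72/65 → advance -1; mR−mL=-372/65 → turn -1·90°
n=4: pose=(3,-2,E); sL=120/17, sR=120/101; mL=60/101, mR=4020/1717; mL+mR=5040/1717 → advance +1; mR−mL=3000/1717 → turn +1·90°
n=5: pose=(4,-2,N); sL=30/13, sR=3; mL=3/2, mR=-24/13; mL+mR=-9/26 → advance -1; mR−mL=-87/26 → turn -1·90°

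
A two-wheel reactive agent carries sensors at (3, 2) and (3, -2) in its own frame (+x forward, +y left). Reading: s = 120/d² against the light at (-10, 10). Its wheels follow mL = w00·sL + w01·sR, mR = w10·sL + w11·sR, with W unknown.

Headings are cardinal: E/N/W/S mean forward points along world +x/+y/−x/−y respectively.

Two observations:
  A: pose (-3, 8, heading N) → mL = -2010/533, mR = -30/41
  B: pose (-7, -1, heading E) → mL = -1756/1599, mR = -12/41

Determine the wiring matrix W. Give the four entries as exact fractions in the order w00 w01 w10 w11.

obs A: pose=(-3,8,N) → sL=60/13, sR=60/41, mL=-2010/533, mR=-30/41
obs B: pose=(-7,-1,E) → sL=40/39, sR=24/41, mL=-1756/1599, mR=-12/41
sensor matrix S = [[60/13, 60/41], [40/39, 24/41]]; det S = 640/533
solve [mL_A; mL_B] = S·[w00; w01] and [mR_A; mR_B] = S·[w10; w11]:
  w00 = -1/2, w01 = -1, w10 = 0, w11 = -1/2

-1/2 -1 0 -1/2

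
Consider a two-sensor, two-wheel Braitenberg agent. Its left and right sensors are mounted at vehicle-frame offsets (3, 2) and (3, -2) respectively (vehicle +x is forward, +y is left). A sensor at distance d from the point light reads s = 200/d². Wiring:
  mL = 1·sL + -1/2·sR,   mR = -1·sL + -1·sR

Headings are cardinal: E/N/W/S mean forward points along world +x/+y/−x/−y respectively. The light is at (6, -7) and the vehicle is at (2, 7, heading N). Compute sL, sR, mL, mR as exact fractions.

8/13 200/293 1044/3809 -4944/3809

left sensor world pos  = (0, 10); dL² = 325
right sensor world pos = (4, 10); dR² = 293
sL = 200/325 = 8/13
sR = 200/293 = 200/293
mL = 1·sL + -1/2·sR = 1044/3809
mR = -1·sL + -1·sR = -4944/3809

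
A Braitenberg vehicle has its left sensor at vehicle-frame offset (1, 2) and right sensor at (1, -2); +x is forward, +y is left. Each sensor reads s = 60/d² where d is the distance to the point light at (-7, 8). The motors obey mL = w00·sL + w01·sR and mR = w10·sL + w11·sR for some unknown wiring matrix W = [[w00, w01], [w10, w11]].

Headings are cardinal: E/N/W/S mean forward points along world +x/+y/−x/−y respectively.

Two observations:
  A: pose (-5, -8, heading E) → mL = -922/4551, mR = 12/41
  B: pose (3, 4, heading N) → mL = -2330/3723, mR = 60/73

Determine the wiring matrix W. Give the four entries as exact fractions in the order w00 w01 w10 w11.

obs A: pose=(-5,-8,E) → sL=12/41, sR=20/111, mL=-922/4551, mR=12/41
obs B: pose=(3,4,N) → sL=60/73, sR=20/51, mL=-2330/3723, mR=60/73
sensor matrix S = [[12/41, 20/111], [60/73, 20/51]]; det S = -62720/1882597
solve [mL_A; mL_B] = S·[w00; w01] and [mR_A; mR_B] = S·[w10; w11]:
  w00 = -1, w01 = 1/2, w10 = 1, w11 = 0

-1 1/2 1 0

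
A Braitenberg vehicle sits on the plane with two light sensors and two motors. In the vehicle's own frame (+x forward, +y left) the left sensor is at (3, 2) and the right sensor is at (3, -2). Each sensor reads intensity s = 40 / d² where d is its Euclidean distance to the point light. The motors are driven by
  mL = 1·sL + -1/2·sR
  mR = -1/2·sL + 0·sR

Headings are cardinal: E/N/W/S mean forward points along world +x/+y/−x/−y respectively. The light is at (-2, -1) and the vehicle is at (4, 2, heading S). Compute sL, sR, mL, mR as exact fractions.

left sensor world pos  = (6, -1); dL² = 64
right sensor world pos = (2, -1); dR² = 16
sL = 40/64 = 5/8
sR = 40/16 = 5/2
mL = 1·sL + -1/2·sR = -5/8
mR = -1/2·sL + 0·sR = -5/16

5/8 5/2 -5/8 -5/16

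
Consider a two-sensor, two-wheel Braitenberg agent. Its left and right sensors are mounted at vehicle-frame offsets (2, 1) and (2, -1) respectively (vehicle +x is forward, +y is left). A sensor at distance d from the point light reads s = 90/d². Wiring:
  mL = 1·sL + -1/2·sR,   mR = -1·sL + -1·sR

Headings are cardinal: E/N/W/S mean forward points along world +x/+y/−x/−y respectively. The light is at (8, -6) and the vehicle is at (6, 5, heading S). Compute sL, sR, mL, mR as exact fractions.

left sensor world pos  = (7, 3); dL² = 82
right sensor world pos = (5, 3); dR² = 90
sL = 90/82 = 45/41
sR = 90/90 = 1
mL = 1·sL + -1/2·sR = 49/82
mR = -1·sL + -1·sR = -86/41

45/41 1 49/82 -86/41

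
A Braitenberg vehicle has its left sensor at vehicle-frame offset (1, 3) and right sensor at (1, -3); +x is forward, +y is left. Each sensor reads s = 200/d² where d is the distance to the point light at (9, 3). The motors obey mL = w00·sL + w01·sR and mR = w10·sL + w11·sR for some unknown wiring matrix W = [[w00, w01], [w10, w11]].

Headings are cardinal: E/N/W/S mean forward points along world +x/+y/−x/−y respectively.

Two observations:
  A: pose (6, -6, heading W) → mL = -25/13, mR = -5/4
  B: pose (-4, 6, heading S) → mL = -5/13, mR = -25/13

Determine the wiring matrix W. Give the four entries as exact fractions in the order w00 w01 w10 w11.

obs A: pose=(6,-6,W) → sL=5/4, sR=50/13, mL=-25/13, mR=-5/4
obs B: pose=(-4,6,S) → sL=25/13, sR=10/13, mL=-5/13, mR=-25/13
sensor matrix S = [[5/4, 50/13], [25/13, 10/13]]; det S = -2175/338
solve [mL_A; mL_B] = S·[w00; w01] and [mR_A; mR_B] = S·[w10; w11]:
  w00 = 0, w01 = -1/2, w10 = -1, w11 = 0

0 -1/2 -1 0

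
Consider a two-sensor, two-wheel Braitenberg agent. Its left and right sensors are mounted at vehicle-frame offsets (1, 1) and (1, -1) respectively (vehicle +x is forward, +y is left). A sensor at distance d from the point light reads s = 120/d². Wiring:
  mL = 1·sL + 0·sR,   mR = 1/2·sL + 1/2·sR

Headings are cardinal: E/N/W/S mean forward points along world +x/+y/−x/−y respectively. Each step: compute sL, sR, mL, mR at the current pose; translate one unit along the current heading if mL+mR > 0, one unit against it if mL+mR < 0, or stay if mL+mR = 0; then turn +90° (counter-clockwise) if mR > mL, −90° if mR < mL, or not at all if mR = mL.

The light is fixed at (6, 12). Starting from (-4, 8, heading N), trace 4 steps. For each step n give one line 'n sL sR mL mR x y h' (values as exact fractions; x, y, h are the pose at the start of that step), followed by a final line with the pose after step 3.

n=0: pose=(-4,8,N); sL=12/13, sR=4/3; mL=12/13, mR=44/39; mL+mR=80/39 → advance +1; mR−mL=8/39 → turn +1·90°
n=1: pose=(-4,9,W); sL=120/137, sR=24/25; mL=120/137, mR=3144/3425; mL+mR=6144/3425 → advance +1; mR−mL=144/3425 → turn +1·90°
n=2: pose=(-5,9,S); sL=30/29, sR=3/4; mL=30/29, mR=207/232; mL+mR=447/232 → advance +1; mR−mL=-33/232 → turn -1·90°
n=3: pose=(-5,8,W); sL=120/169, sR=40/51; mL=120/169, mR=6440/8619; mL+mR=12560/8619 → advance +1; mR−mL=320/8619 → turn +1·90°

0 12/13 4/3 12/13 44/39 -4 8 N
1 120/137 24/25 120/137 3144/3425 -4 9 W
2 30/29 3/4 30/29 207/232 -5 9 S
3 120/169 40/51 120/169 6440/8619 -5 8 W
final -6 8 S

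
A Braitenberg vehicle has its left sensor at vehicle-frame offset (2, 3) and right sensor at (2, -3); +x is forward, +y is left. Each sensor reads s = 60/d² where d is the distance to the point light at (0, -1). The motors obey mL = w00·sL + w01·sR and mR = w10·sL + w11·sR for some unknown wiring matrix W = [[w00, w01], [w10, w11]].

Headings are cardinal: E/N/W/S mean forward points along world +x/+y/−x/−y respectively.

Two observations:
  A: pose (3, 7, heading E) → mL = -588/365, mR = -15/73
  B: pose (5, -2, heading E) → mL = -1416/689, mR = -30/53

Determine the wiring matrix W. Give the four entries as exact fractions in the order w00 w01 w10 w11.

-1 -1 -1/2 0

obs A: pose=(3,7,E) → sL=30/73, sR=6/5, mL=-588/365, mR=-15/73
obs B: pose=(5,-2,E) → sL=60/53, sR=12/13, mL=-1416/689, mR=-30/53
sensor matrix S = [[30/73, 6/5], [60/53, 12/13]]; det S = -49248/50297
solve [mL_A; mL_B] = S·[w00; w01] and [mR_A; mR_B] = S·[w10; w11]:
  w00 = -1, w01 = -1, w10 = -1/2, w11 = 0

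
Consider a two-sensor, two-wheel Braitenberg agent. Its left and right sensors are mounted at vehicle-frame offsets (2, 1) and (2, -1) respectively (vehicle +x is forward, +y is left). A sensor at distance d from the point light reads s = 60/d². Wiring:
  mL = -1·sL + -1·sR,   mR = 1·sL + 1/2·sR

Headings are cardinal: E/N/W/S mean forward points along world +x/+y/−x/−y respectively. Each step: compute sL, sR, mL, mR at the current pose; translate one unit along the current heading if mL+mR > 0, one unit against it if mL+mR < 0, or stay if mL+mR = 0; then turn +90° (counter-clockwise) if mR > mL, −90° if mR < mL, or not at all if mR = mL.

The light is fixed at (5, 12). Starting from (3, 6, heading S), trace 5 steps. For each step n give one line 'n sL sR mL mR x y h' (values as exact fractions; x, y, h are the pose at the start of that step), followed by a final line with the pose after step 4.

n=0: pose=(3,6,S); sL=12/13, sR=60/73; mL=-1656/949, mR=1266/949; mL+mR=-30/73 → advance -1; mR−mL=2922/949 → turn +1·90°
n=1: pose=(3,7,E); sL=15/4, sR=5/3; mL=-65/12, mR=55/12; mL+mR=-5/6 → advance -1; mR−mL=10 → turn +1·90°
n=2: pose=(2,7,N); sL=12/5, sR=60/13; mL=-456/65, mR=306/65; mL+mR=-30/13 → advance -1; mR−mL=762/65 → turn +1·90°
n=3: pose=(2,6,W); sL=30/37, sR=6/5; mL=-372/185, mR=261/185; mL+mR=-3/5 → advance -1; mR−mL=633/185 → turn +1·90°
n=4: pose=(3,6,S); sL=12/13, sR=60/73; mL=-1656/949, mR=1266/949; mL+mR=-30/73 → advance -1; mR−mL=2922/949 → turn +1·90°

0 12/13 60/73 -1656/949 1266/949 3 6 S
1 15/4 5/3 -65/12 55/12 3 7 E
2 12/5 60/13 -456/65 306/65 2 7 N
3 30/37 6/5 -372/185 261/185 2 6 W
4 12/13 60/73 -1656/949 1266/949 3 6 S
final 3 7 E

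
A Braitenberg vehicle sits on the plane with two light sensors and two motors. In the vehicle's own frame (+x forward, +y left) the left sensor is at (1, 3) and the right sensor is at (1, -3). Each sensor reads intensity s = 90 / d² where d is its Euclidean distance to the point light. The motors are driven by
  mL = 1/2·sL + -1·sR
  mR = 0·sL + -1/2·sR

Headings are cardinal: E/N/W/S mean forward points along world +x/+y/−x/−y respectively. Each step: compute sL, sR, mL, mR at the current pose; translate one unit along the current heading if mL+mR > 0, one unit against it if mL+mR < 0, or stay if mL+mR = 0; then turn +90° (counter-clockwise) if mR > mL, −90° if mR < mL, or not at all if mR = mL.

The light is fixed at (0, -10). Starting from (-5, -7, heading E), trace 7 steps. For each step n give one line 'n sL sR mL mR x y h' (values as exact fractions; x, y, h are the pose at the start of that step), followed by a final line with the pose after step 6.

n=0: pose=(-5,-7,E); sL=45/26, sR=45/8; mL=-495/104, mR=-45/16; mL+mR=-1575/208 → advance -1; mR−mL=405/208 → turn +1·90°
n=1: pose=(-6,-7,N); sL=90/97, sR=18/5; mL=-1521/485, mR=-9/5; mL+mR=-2394/485 → advance -1; mR−mL=648/485 → turn +1·90°
n=2: pose=(-6,-8,W); sL=9/5, sR=45/37; mL=-117/370, mR=-45/74; mL+mR=-171/185 → advance -1; mR−mL=-54/185 → turn -1·90°
n=3: pose=(-5,-8,N); sL=90/73, sR=90/13; mL=-5985/949, mR=-45/13; mL+mR=-9270/949 → advance -1; mR−mL=2700/949 → turn +1·90°
n=4: pose=(-5,-9,W); sL=9/4, sR=45/26; mL=-63/104, mR=-45/52; mL+mR=-153/104 → advance -1; mR−mL=-27/104 → turn -1·90°
n=5: pose=(-4,-9,N); sL=90/53, sR=18; mL=-909/53, mR=-9; mL+mR=-1386/53 → advance -1; mR−mL=432/53 → turn +1·90°
n=6: pose=(-4,-10,W); sL=45/17, sR=45/17; mL=-45/34, mR=-45/34; mL+mR=-45/17 → advance -1; mR−mL=0 → turn +0·90°

0 45/26 45/8 -495/104 -45/16 -5 -7 E
1 90/97 18/5 -1521/485 -9/5 -6 -7 N
2 9/5 45/37 -117/370 -45/74 -6 -8 W
3 90/73 90/13 -5985/949 -45/13 -5 -8 N
4 9/4 45/26 -63/104 -45/52 -5 -9 W
5 90/53 18 -909/53 -9 -4 -9 N
6 45/17 45/17 -45/34 -45/34 -4 -10 W
final -3 -10 W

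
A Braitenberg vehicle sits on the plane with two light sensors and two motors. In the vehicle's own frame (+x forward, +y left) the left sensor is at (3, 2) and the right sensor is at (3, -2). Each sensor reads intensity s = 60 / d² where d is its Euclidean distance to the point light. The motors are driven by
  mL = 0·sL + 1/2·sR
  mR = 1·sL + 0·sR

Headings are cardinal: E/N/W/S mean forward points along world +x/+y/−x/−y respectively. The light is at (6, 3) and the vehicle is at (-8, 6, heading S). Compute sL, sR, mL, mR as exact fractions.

left sensor world pos  = (-6, 3); dL² = 144
right sensor world pos = (-10, 3); dR² = 256
sL = 60/144 = 5/12
sR = 60/256 = 15/64
mL = 0·sL + 1/2·sR = 15/128
mR = 1·sL + 0·sR = 5/12

5/12 15/64 15/128 5/12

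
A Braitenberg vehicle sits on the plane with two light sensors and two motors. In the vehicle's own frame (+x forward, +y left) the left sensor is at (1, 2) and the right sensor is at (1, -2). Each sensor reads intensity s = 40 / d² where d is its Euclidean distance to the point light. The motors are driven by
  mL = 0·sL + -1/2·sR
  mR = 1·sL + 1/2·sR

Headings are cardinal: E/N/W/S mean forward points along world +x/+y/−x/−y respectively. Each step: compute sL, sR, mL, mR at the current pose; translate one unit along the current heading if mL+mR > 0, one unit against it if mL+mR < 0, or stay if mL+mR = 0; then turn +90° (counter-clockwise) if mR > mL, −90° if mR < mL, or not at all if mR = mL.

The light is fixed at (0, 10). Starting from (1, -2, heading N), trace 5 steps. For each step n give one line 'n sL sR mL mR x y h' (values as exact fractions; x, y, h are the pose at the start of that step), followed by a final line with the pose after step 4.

n=0: pose=(1,-2,N); sL=20/61, sR=4/13; mL=-2/13, mR=382/793; mL+mR=20/61 → advance +1; mR−mL=504/793 → turn +1·90°
n=1: pose=(1,-1,W); sL=40/169, sR=40/81; mL=-20/81, mR=6620/13689; mL+mR=40/169 → advance +1; mR−mL=10000/13689 → turn +1·90°
n=2: pose=(0,-1,S); sL=10/37, sR=10/37; mL=-5/37, mR=15/37; mL+mR=10/37 → advance +1; mR−mL=20/37 → turn +1·90°
n=3: pose=(0,-2,E); sL=40/101, sR=40/197; mL=-20/197, mR=9900/19897; mL+mR=40/101 → advance +1; mR−mL=11920/19897 → turn +1·90°
n=4: pose=(1,-2,N); sL=20/61, sR=4/13; mL=-2/13, mR=382/793; mL+mR=20/61 → advance +1; mR−mL=504/793 → turn +1·90°

0 20/61 4/13 -2/13 382/793 1 -2 N
1 40/169 40/81 -20/81 6620/13689 1 -1 W
2 10/37 10/37 -5/37 15/37 0 -1 S
3 40/101 40/197 -20/197 9900/19897 0 -2 E
4 20/61 4/13 -2/13 382/793 1 -2 N
final 1 -1 W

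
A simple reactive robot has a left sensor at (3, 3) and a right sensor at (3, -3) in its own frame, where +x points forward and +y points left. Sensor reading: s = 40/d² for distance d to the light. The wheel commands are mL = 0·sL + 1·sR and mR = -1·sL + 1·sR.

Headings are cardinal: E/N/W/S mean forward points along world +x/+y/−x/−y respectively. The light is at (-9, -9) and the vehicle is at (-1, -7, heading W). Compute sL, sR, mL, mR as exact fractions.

left sensor world pos  = (-4, -10); dL² = 26
right sensor world pos = (-4, -4); dR² = 50
sL = 40/26 = 20/13
sR = 40/50 = 4/5
mL = 0·sL + 1·sR = 4/5
mR = -1·sL + 1·sR = -48/65

20/13 4/5 4/5 -48/65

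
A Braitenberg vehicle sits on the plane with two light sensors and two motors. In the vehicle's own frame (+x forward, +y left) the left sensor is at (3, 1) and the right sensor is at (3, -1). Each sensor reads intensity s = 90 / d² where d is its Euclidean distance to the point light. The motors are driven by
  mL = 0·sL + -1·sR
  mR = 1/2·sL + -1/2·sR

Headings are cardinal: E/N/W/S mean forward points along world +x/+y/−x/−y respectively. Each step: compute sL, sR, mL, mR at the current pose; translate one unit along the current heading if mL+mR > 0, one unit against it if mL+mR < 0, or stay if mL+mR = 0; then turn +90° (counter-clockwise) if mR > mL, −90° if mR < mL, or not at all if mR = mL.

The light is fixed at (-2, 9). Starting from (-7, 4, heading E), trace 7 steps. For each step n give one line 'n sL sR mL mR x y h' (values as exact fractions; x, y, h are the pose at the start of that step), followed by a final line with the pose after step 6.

0 9/2 9/4 -9/4 9/8 -7 4 E
1 90/53 90/29 -90/29 -1080/1537 -8 4 N
2 9/13 45/53 -45/53 -54/689 -8 3 W
3 90/97 10/13 -10/13 100/1261 -7 3 S
4 9/2 9/4 -9/4 9/8 -7 4 E
5 90/53 90/29 -90/29 -1080/1537 -8 4 N
6 9/13 45/53 -45/53 -54/689 -8 3 W
final -7 3 S

n=0: pose=(-7,4,E); sL=9/2, sR=9/4; mL=-9/4, mR=9/8; mL+mR=-9/8 → advance -1; mR−mL=27/8 → turn +1·90°
n=1: pose=(-8,4,N); sL=90/53, sR=90/29; mL=-90/29, mR=-1080/1537; mL+mR=-5850/1537 → advance -1; mR−mL=3690/1537 → turn +1·90°
n=2: pose=(-8,3,W); sL=9/13, sR=45/53; mL=-45/53, mR=-54/689; mL+mR=-639/689 → advance -1; mR−mL=531/689 → turn +1·90°
n=3: pose=(-7,3,S); sL=90/97, sR=10/13; mL=-10/13, mR=100/1261; mL+mR=-870/1261 → advance -1; mR−mL=1070/1261 → turn +1·90°
n=4: pose=(-7,4,E); sL=9/2, sR=9/4; mL=-9/4, mR=9/8; mL+mR=-9/8 → advance -1; mR−mL=27/8 → turn +1·90°
n=5: pose=(-8,4,N); sL=90/53, sR=90/29; mL=-90/29, mR=-1080/1537; mL+mR=-5850/1537 → advance -1; mR−mL=3690/1537 → turn +1·90°
n=6: pose=(-8,3,W); sL=9/13, sR=45/53; mL=-45/53, mR=-54/689; mL+mR=-639/689 → advance -1; mR−mL=531/689 → turn +1·90°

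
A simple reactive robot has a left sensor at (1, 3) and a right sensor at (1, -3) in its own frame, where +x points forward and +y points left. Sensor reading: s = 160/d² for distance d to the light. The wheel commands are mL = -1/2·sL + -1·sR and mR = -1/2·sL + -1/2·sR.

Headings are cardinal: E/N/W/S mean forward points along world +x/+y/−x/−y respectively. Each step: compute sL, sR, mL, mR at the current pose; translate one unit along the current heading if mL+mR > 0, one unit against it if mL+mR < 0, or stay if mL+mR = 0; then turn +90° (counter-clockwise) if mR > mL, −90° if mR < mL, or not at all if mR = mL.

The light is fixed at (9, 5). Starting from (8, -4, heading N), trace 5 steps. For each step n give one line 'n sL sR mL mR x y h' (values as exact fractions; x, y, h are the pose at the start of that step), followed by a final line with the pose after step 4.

0 2 40/17 -57/17 -37/17 8 -4 N
1 160/173 160/53 -31920/9169 -18080/9169 8 -5 W
2 16/13 16/13 -24/13 -16/13 9 -5 S
3 160/37 32/29 -3504/1073 -2912/1073 9 -4 E
4 2 40/17 -57/17 -37/17 8 -4 N
final 8 -5 W

n=0: pose=(8,-4,N); sL=2, sR=40/17; mL=-57/17, mR=-37/17; mL+mR=-94/17 → advance -1; mR−mL=20/17 → turn +1·90°
n=1: pose=(8,-5,W); sL=160/173, sR=160/53; mL=-31920/9169, mR=-18080/9169; mL+mR=-50000/9169 → advance -1; mR−mL=80/53 → turn +1·90°
n=2: pose=(9,-5,S); sL=16/13, sR=16/13; mL=-24/13, mR=-16/13; mL+mR=-40/13 → advance -1; mR−mL=8/13 → turn +1·90°
n=3: pose=(9,-4,E); sL=160/37, sR=32/29; mL=-3504/1073, mR=-2912/1073; mL+mR=-6416/1073 → advance -1; mR−mL=16/29 → turn +1·90°
n=4: pose=(8,-4,N); sL=2, sR=40/17; mL=-57/17, mR=-37/17; mL+mR=-94/17 → advance -1; mR−mL=20/17 → turn +1·90°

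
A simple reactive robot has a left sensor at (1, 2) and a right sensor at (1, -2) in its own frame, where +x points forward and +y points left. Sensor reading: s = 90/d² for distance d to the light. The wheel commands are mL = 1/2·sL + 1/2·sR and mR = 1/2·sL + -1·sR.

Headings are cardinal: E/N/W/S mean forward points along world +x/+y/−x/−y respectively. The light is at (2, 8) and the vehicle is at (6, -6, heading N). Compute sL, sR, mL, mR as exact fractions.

left sensor world pos  = (4, -5); dL² = 173
right sensor world pos = (8, -5); dR² = 205
sL = 90/173 = 90/173
sR = 90/205 = 18/41
mL = 1/2·sL + 1/2·sR = 3402/7093
mR = 1/2·sL + -1·sR = -1269/7093

90/173 18/41 3402/7093 -1269/7093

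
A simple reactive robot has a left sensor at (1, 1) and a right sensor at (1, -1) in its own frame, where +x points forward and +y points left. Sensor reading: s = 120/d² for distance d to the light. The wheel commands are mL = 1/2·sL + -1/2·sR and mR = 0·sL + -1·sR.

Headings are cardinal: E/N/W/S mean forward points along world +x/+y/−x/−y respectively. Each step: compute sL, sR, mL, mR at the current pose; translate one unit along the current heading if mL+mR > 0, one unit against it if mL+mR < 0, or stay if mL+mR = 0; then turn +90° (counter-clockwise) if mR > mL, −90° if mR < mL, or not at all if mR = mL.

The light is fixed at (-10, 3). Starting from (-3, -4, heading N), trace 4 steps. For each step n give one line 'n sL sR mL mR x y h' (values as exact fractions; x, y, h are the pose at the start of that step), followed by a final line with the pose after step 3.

0 5/3 6/5 7/30 -6/5 -3 -4 N
1 120/113 24/29 384/3277 -24/29 -3 -5 E
2 12/13 60/53 -72/689 -60/53 -4 -5 S
3 120/89 120/61 -1680/5429 -120/61 -4 -4 W
final -3 -4 N

n=0: pose=(-3,-4,N); sL=5/3, sR=6/5; mL=7/30, mR=-6/5; mL+mR=-29/30 → advance -1; mR−mL=-43/30 → turn -1·90°
n=1: pose=(-3,-5,E); sL=120/113, sR=24/29; mL=384/3277, mR=-24/29; mL+mR=-2328/3277 → advance -1; mR−mL=-3096/3277 → turn -1·90°
n=2: pose=(-4,-5,S); sL=12/13, sR=60/53; mL=-72/689, mR=-60/53; mL+mR=-852/689 → advance -1; mR−mL=-708/689 → turn -1·90°
n=3: pose=(-4,-4,W); sL=120/89, sR=120/61; mL=-1680/5429, mR=-120/61; mL+mR=-12360/5429 → advance -1; mR−mL=-9000/5429 → turn -1·90°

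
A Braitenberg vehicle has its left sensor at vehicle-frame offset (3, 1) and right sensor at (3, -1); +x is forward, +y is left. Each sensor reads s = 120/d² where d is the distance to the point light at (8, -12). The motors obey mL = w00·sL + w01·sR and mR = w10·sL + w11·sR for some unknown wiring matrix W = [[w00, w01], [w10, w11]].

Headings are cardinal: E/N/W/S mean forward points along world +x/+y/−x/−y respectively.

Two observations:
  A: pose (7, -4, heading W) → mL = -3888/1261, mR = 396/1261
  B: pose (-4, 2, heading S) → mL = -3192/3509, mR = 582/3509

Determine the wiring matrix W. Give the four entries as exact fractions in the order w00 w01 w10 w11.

obs A: pose=(7,-4,W) → sL=24/13, sR=120/97, mL=-3888/1261, mR=396/1261
obs B: pose=(-4,2,S) → sL=60/121, sR=12/29, mL=-3192/3509, mR=582/3509
sensor matrix S = [[24/13, 120/97], [60/121, 12/29]]; det S = 665856/4424849
solve [mL_A; mL_B] = S·[w00; w01] and [mR_A; mR_B] = S·[w10; w11]:
  w00 = -1, w01 = -1, w10 = -1/2, w11 = 1

-1 -1 -1/2 1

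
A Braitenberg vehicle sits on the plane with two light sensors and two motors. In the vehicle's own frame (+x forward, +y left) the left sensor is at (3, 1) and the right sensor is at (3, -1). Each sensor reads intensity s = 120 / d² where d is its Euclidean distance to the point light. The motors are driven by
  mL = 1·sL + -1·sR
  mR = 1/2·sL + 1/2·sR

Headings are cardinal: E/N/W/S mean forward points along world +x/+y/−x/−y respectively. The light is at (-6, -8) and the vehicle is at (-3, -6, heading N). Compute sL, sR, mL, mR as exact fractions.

120/29 120/41 1440/1189 4200/1189

left sensor world pos  = (-4, -3); dL² = 29
right sensor world pos = (-2, -3); dR² = 41
sL = 120/29 = 120/29
sR = 120/41 = 120/41
mL = 1·sL + -1·sR = 1440/1189
mR = 1/2·sL + 1/2·sR = 4200/1189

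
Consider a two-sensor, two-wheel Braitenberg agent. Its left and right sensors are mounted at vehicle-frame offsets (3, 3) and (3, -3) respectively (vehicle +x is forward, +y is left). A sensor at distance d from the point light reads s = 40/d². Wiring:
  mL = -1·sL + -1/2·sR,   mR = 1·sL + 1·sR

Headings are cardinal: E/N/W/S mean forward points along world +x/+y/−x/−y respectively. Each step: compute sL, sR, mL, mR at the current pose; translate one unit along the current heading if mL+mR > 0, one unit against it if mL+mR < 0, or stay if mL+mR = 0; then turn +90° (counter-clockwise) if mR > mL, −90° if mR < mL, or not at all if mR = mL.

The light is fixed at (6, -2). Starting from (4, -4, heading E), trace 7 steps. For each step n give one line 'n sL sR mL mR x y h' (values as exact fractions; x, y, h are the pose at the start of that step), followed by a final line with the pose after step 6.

n=0: pose=(4,-4,E); sL=20, sR=20/13; mL=-270/13, mR=280/13; mL+mR=10/13 → advance +1; mR−mL=550/13 → turn +1·90°
n=1: pose=(5,-4,N); sL=40/17, sR=8; mL=-108/17, mR=176/17; mL+mR=4 → advance +1; mR−mL=284/17 → turn +1·90°
n=2: pose=(5,-3,W); sL=5/4, sR=2; mL=-9/4, mR=13/4; mL+mR=1 → advance +1; mR−mL=11/2 → turn +1·90°
n=3: pose=(4,-3,S); sL=40/17, sR=40/41; mL=-1980/697, mR=2320/697; mL+mR=20/41 → advance +1; mR−mL=4300/697 → turn +1·90°
n=4: pose=(4,-4,E); sL=20, sR=20/13; mL=-270/13, mR=280/13; mL+mR=10/13 → advance +1; mR−mL=550/13 → turn +1·90°
n=5: pose=(5,-4,N); sL=40/17, sR=8; mL=-108/17, mR=176/17; mL+mR=4 → advance +1; mR−mL=284/17 → turn +1·90°
n=6: pose=(5,-3,W); sL=5/4, sR=2; mL=-9/4, mR=13/4; mL+mR=1 → advance +1; mR−mL=11/2 → turn +1·90°

0 20 20/13 -270/13 280/13 4 -4 E
1 40/17 8 -108/17 176/17 5 -4 N
2 5/4 2 -9/4 13/4 5 -3 W
3 40/17 40/41 -1980/697 2320/697 4 -3 S
4 20 20/13 -270/13 280/13 4 -4 E
5 40/17 8 -108/17 176/17 5 -4 N
6 5/4 2 -9/4 13/4 5 -3 W
final 4 -3 S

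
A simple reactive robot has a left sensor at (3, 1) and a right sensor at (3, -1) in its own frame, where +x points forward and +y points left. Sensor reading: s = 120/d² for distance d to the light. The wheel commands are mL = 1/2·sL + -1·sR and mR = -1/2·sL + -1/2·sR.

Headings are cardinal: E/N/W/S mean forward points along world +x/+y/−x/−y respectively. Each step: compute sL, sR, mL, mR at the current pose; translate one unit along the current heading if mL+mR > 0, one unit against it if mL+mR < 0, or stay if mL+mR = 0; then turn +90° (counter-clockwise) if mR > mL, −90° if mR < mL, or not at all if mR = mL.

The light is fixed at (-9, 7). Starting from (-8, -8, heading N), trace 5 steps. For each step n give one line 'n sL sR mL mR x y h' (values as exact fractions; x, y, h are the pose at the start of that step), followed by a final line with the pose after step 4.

n=0: pose=(-8,-8,N); sL=5/6, sR=30/37; mL=-175/444, mR=-365/444; mL+mR=-45/37 → advance -1; mR−mL=-95/222 → turn -1·90°
n=1: pose=(-8,-9,E); sL=120/241, sR=24/61; mL=-2124/14701, mR=-6552/14701; mL+mR=-36/61 → advance -1; mR−mL=-4428/14701 → turn -1·90°
n=2: pose=(-9,-9,S); sL=60/181, sR=60/181; mL=-30/181, mR=-60/181; mL+mR=-90/181 → advance -1; mR−mL=-30/181 → turn -1·90°
n=3: pose=(-9,-8,W); sL=24/53, sR=24/41; mL=-780/2173, mR=-1128/2173; mL+mR=-36/41 → advance -1; mR−mL=-348/2173 → turn -1·90°
n=4: pose=(-8,-8,N); sL=5/6, sR=30/37; mL=-175/444, mR=-365/444; mL+mR=-45/37 → advance -1; mR−mL=-95/222 → turn -1·90°

0 5/6 30/37 -175/444 -365/444 -8 -8 N
1 120/241 24/61 -2124/14701 -6552/14701 -8 -9 E
2 60/181 60/181 -30/181 -60/181 -9 -9 S
3 24/53 24/41 -780/2173 -1128/2173 -9 -8 W
4 5/6 30/37 -175/444 -365/444 -8 -8 N
final -8 -9 E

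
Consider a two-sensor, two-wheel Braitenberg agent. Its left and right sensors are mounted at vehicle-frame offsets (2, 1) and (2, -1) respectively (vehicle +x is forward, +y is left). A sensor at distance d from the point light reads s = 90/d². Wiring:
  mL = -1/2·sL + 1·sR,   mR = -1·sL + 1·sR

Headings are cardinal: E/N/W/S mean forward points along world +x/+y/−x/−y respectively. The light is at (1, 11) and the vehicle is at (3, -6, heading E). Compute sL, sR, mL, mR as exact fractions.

45/136 9/34 27/272 -9/136

left sensor world pos  = (5, -5); dL² = 272
right sensor world pos = (5, -7); dR² = 340
sL = 90/272 = 45/136
sR = 90/340 = 9/34
mL = -1/2·sL + 1·sR = 27/272
mR = -1·sL + 1·sR = -9/136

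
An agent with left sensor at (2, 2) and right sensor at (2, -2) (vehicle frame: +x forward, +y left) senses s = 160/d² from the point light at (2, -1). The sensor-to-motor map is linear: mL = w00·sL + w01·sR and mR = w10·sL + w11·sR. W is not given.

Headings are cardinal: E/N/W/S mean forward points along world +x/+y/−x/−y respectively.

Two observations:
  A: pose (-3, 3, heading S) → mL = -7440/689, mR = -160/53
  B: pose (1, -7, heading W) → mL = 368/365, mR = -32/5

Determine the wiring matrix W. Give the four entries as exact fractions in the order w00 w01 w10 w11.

obs A: pose=(-3,3,S) → sL=160/13, sR=160/53, mL=-7440/689, mR=-160/53
obs B: pose=(1,-7,W) → sL=160/73, sR=32/5, mL=368/365, mR=-32/5
sensor matrix S = [[160/13, 160/53], [160/73, 32/5]]; det S = 3629056/50297
solve [mL_A; mL_B] = S·[w00; w01] and [mR_A; mR_B] = S·[w10; w11]:
  w00 = -1, w01 = 1/2, w10 = 0, w11 = -1

-1 1/2 0 -1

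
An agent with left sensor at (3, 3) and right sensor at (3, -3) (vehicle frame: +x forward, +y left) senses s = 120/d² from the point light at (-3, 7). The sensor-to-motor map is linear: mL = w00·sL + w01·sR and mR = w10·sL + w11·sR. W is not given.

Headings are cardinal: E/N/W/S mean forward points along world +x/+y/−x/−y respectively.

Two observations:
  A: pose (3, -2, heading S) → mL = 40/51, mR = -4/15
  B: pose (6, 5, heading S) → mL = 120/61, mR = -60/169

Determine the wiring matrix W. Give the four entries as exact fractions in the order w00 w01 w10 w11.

0 1 -1/2 0

obs A: pose=(3,-2,S) → sL=8/15, sR=40/51, mL=40/51, mR=-4/15
obs B: pose=(6,5,S) → sL=120/169, sR=120/61, mL=120/61, mR=-60/169
sensor matrix S = [[8/15, 40/51], [120/169, 120/61]]; det S = 86272/175253
solve [mL_A; mL_B] = S·[w00; w01] and [mR_A; mR_B] = S·[w10; w11]:
  w00 = 0, w01 = 1, w10 = -1/2, w11 = 0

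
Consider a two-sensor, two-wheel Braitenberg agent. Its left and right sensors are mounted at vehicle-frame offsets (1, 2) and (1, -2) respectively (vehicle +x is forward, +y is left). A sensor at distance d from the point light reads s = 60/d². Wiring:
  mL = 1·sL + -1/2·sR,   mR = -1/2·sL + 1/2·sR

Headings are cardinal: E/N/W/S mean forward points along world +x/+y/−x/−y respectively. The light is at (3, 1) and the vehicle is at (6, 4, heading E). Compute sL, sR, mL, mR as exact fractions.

left sensor world pos  = (7, 6); dL² = 41
right sensor world pos = (7, 2); dR² = 17
sL = 60/41 = 60/41
sR = 60/17 = 60/17
mL = 1·sL + -1/2·sR = -210/697
mR = -1/2·sL + 1/2·sR = 720/697

60/41 60/17 -210/697 720/697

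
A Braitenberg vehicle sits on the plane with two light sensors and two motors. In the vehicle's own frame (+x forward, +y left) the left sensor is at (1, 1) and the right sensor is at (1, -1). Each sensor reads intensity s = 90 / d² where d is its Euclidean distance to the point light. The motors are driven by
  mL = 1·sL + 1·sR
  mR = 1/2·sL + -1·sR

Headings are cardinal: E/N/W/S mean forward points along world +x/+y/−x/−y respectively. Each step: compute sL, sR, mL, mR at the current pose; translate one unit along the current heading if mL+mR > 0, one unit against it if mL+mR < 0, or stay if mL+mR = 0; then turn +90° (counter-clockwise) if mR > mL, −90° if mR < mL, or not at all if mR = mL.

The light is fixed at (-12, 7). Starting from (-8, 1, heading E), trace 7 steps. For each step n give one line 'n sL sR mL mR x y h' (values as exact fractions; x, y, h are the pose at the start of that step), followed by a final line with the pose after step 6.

n=0: pose=(-8,1,E); sL=9/5, sR=45/37; mL=558/185, mR=-117/370; mL+mR=27/10 → advance +1; mR−mL=-1233/370 → turn -1·90°
n=1: pose=(-7,1,S); sL=18/17, sR=18/13; mL=540/221, mR=-189/221; mL+mR=27/17 → advance +1; mR−mL=-729/221 → turn -1·90°
n=2: pose=(-7,0,W); sL=9/8, sR=45/26; mL=297/104, mR=-243/208; mL+mR=27/16 → advance +1; mR−mL=-837/208 → turn -1·90°
n=3: pose=(-8,0,N); sL=2, sR=90/61; mL=212/61, mR=-29/61; mL+mR=3 → advance +1; mR−mL=-241/61 → turn -1·90°
n=4: pose=(-8,1,E); sL=9/5, sR=45/37; mL=558/185, mR=-117/370; mL+mR=27/10 → advance +1; mR−mL=-1233/370 → turn -1·90°
n=5: pose=(-7,1,S); sL=18/17, sR=18/13; mL=540/221, mR=-189/221; mL+mR=27/17 → advance +1; mR−mL=-729/221 → turn -1·90°
n=6: pose=(-7,0,W); sL=9/8, sR=45/26; mL=297/104, mR=-243/208; mL+mR=27/16 → advance +1; mR−mL=-837/208 → turn -1·90°

0 9/5 45/37 558/185 -117/370 -8 1 E
1 18/17 18/13 540/221 -189/221 -7 1 S
2 9/8 45/26 297/104 -243/208 -7 0 W
3 2 90/61 212/61 -29/61 -8 0 N
4 9/5 45/37 558/185 -117/370 -8 1 E
5 18/17 18/13 540/221 -189/221 -7 1 S
6 9/8 45/26 297/104 -243/208 -7 0 W
final -8 0 N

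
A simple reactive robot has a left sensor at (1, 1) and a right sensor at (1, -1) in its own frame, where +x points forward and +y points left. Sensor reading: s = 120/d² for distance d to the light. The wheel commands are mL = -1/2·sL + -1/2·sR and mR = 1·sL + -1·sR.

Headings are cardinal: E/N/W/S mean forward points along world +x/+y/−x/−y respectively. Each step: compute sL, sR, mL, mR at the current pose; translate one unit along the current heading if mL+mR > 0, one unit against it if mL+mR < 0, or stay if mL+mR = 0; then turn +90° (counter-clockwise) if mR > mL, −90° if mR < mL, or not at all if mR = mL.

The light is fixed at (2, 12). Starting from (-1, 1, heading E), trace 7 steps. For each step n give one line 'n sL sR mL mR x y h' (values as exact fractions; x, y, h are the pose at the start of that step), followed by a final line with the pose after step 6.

0 15/13 30/37 -945/962 165/481 -1 1 E
1 24/25 120/109 -2808/2725 -384/2725 -2 1 N
2 60/97 60/73 -5100/7081 -1440/7081 -2 0 W
3 120/173 24/37 -4296/6401 288/6401 -1 0 S
4 15/13 30/37 -945/962 165/481 -1 1 E
5 24/25 120/109 -2808/2725 -384/2725 -2 1 N
6 60/97 60/73 -5100/7081 -1440/7081 -2 0 W
final -1 0 S

n=0: pose=(-1,1,E); sL=15/13, sR=30/37; mL=-945/962, mR=165/481; mL+mR=-615/962 → advance -1; mR−mL=1275/962 → turn +1·90°
n=1: pose=(-2,1,N); sL=24/25, sR=120/109; mL=-2808/2725, mR=-384/2725; mL+mR=-3192/2725 → advance -1; mR−mL=2424/2725 → turn +1·90°
n=2: pose=(-2,0,W); sL=60/97, sR=60/73; mL=-5100/7081, mR=-1440/7081; mL+mR=-6540/7081 → advance -1; mR−mL=3660/7081 → turn +1·90°
n=3: pose=(-1,0,S); sL=120/173, sR=24/37; mL=-4296/6401, mR=288/6401; mL+mR=-4008/6401 → advance -1; mR−mL=4584/6401 → turn +1·90°
n=4: pose=(-1,1,E); sL=15/13, sR=30/37; mL=-945/962, mR=165/481; mL+mR=-615/962 → advance -1; mR−mL=1275/962 → turn +1·90°
n=5: pose=(-2,1,N); sL=24/25, sR=120/109; mL=-2808/2725, mR=-384/2725; mL+mR=-3192/2725 → advance -1; mR−mL=2424/2725 → turn +1·90°
n=6: pose=(-2,0,W); sL=60/97, sR=60/73; mL=-5100/7081, mR=-1440/7081; mL+mR=-6540/7081 → advance -1; mR−mL=3660/7081 → turn +1·90°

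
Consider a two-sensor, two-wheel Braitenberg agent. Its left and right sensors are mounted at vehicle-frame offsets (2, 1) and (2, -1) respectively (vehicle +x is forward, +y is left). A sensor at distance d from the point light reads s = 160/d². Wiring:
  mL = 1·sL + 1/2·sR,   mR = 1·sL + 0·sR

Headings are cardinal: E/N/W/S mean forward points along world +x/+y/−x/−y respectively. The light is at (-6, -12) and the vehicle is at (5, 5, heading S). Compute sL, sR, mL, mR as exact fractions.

160/369 32/65 16304/23985 160/369

left sensor world pos  = (6, 3); dL² = 369
right sensor world pos = (4, 3); dR² = 325
sL = 160/369 = 160/369
sR = 160/325 = 32/65
mL = 1·sL + 1/2·sR = 16304/23985
mR = 1·sL + 0·sR = 160/369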